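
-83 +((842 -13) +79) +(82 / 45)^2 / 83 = 138668599 / 168075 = 825.04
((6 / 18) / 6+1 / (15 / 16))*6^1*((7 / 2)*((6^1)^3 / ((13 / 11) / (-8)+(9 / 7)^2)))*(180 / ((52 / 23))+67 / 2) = 161385939792 / 421915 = 382508.18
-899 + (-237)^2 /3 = 17824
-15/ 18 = -5/ 6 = -0.83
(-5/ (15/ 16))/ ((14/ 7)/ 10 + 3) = -5/ 3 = -1.67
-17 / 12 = -1.42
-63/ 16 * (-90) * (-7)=-19845/ 8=-2480.62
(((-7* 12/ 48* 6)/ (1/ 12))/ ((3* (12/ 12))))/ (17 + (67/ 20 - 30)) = 840/ 193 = 4.35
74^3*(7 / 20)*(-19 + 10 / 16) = -52121937 / 20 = -2606096.85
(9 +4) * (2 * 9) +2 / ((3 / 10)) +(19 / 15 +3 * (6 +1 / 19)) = 74126 / 285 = 260.09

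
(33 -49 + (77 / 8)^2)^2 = 24059025 / 4096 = 5873.79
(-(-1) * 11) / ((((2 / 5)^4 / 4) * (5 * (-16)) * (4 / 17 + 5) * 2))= -23375 / 11392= -2.05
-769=-769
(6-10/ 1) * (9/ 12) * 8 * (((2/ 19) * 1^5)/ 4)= -12/ 19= -0.63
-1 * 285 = -285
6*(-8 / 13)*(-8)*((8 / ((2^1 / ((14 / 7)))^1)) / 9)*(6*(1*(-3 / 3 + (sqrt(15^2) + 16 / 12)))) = 2415.59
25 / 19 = 1.32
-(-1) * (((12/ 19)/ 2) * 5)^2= 900/ 361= 2.49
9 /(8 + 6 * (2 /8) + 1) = 6 /7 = 0.86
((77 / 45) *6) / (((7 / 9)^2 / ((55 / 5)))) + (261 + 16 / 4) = 15809 / 35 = 451.69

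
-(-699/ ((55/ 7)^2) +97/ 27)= 631352/ 81675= 7.73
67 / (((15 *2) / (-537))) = -11993 / 10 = -1199.30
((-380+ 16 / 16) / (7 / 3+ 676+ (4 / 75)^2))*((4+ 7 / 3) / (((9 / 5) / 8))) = -180025000 / 11446923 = -15.73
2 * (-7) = -14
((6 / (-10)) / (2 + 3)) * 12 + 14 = 314 / 25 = 12.56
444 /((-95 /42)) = -18648 /95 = -196.29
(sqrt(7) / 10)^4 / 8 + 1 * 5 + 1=480049 / 80000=6.00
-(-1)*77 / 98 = 11 / 14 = 0.79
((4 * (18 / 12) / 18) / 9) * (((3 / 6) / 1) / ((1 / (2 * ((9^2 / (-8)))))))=-3 / 8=-0.38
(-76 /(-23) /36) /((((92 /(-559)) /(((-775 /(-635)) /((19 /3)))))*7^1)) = -86645 /5643372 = -0.02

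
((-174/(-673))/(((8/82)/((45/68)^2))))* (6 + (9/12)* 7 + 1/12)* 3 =7223175/183056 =39.46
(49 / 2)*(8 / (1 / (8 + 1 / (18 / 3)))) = 1600.67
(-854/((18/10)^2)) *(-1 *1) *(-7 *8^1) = -1195600/81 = -14760.49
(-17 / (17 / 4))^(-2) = 1 / 16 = 0.06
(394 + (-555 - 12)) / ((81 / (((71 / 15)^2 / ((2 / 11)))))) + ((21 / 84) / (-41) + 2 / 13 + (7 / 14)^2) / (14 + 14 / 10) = -263.16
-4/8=-1/2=-0.50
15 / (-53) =-15 / 53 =-0.28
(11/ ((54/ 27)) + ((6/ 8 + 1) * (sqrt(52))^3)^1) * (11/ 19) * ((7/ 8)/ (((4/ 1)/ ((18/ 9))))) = 847/ 608 + 7007 * sqrt(13)/ 152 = 167.60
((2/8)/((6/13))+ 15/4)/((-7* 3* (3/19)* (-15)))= 0.09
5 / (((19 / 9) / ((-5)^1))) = -225 / 19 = -11.84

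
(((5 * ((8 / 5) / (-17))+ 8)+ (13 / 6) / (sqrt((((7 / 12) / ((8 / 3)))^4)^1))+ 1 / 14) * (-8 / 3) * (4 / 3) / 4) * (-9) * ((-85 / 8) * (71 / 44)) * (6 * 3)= -281472045 / 2156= -130552.90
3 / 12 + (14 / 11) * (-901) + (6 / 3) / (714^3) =-1147605917687 / 1000984446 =-1146.48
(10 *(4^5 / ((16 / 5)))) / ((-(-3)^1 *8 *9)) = 400 / 27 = 14.81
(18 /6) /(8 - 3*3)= -3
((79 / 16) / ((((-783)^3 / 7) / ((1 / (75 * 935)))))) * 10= -553 / 53861462681400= -0.00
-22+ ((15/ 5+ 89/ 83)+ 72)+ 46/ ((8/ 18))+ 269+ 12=438.57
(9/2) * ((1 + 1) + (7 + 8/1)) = 153/2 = 76.50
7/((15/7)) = 49/15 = 3.27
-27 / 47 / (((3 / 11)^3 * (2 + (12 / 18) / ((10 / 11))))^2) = -44289025 / 237021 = -186.86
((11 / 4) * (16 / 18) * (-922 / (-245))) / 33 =1844 / 6615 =0.28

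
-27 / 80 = -0.34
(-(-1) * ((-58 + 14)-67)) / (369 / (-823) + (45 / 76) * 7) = -2314276 / 77067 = -30.03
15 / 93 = 5 / 31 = 0.16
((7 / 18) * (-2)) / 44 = -7 / 396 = -0.02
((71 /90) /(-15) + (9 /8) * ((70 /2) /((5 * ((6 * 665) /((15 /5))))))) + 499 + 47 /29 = 2978815867 /5950800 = 500.57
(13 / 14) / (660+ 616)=13 / 17864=0.00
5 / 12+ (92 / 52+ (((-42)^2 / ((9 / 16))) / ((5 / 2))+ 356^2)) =99834217 / 780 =127992.59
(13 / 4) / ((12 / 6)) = 13 / 8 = 1.62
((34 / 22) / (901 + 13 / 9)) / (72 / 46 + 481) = 3519 / 991606858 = 0.00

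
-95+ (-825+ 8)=-912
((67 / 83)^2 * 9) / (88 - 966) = -40401 / 6048542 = -0.01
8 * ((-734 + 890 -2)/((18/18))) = 1232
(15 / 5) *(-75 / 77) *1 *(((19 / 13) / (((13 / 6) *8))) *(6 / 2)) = -38475 / 52052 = -0.74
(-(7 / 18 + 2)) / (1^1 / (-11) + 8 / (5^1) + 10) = -2365 / 11394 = -0.21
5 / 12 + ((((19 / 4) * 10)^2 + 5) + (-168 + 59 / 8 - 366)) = 41641 / 24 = 1735.04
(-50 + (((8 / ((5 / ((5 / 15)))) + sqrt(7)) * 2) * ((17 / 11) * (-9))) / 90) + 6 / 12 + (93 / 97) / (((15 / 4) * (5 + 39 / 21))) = -5295261 / 106700 - 17 * sqrt(7) / 55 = -50.45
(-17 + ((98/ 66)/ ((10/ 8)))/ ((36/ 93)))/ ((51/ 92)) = -634432/ 25245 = -25.13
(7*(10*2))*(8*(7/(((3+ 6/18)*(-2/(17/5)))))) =-19992/5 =-3998.40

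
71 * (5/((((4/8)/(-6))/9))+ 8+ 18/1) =-36494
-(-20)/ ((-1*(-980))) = 1/ 49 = 0.02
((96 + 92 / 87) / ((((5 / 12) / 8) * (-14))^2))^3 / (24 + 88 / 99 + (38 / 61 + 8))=181521.39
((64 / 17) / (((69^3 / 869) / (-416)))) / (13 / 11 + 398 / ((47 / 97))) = -11961444352 / 2375024473881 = -0.01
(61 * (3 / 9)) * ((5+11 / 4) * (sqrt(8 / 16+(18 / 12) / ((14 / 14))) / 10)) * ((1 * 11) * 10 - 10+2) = 32147 * sqrt(2) / 20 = 2273.14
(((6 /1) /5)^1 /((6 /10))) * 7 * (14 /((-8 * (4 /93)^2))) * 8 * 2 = -423801 /2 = -211900.50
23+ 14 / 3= 83 / 3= 27.67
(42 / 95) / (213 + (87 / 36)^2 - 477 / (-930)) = 187488 / 93023297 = 0.00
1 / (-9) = -1 / 9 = -0.11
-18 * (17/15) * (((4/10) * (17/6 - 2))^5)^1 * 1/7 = -34/2835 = -0.01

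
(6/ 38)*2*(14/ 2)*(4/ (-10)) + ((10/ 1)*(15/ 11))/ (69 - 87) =-5147/ 3135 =-1.64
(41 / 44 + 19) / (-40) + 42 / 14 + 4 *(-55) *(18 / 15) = -261.50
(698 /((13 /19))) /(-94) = -6631 /611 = -10.85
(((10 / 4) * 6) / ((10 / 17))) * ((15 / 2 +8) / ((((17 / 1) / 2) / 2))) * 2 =186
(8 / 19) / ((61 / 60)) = 480 / 1159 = 0.41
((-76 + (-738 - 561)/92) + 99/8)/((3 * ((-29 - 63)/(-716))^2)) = -458346505/292008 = -1569.64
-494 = -494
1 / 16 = 0.06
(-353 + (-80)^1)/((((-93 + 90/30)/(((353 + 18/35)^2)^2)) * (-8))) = -10148175006088179553/1080450000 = -9392544778.65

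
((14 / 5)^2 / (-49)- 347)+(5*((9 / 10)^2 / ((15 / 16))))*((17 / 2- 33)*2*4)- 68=-31547 / 25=-1261.88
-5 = -5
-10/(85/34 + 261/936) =-1040/289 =-3.60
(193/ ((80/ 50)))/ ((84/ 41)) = 39565/ 672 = 58.88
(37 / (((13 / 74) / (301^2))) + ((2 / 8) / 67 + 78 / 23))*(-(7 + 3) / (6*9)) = -2548460413805 / 721188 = -3533697.75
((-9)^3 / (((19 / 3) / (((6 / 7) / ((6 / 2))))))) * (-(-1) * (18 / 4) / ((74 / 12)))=-118098 / 4921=-24.00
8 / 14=4 / 7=0.57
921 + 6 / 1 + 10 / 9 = 8353 / 9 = 928.11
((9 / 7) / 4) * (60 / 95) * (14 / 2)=27 / 19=1.42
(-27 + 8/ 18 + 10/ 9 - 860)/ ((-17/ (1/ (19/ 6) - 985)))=-149092021/ 2907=-51287.24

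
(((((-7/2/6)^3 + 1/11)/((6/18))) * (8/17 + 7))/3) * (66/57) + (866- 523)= 95461981/279072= 342.07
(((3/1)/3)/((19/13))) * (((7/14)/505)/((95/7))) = 91/1823050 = 0.00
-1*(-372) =372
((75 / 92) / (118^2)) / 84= 25 / 35868224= 0.00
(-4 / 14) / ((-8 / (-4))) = -1 / 7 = -0.14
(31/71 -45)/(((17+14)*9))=-3164/19809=-0.16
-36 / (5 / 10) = -72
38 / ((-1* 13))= -38 / 13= -2.92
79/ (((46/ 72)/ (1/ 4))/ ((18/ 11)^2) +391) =230364/ 1142939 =0.20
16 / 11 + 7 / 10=2.15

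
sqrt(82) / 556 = 0.02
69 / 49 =1.41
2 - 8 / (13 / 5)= -14 / 13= -1.08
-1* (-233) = 233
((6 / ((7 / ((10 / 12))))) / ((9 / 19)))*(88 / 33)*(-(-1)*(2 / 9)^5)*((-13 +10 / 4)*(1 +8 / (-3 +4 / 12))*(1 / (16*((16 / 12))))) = 380 / 177147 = 0.00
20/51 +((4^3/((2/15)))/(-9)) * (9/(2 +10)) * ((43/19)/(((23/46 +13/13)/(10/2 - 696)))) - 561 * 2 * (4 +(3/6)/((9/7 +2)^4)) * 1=3363364568633/90388643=37210.03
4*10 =40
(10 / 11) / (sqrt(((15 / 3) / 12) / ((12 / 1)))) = 24* sqrt(5) / 11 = 4.88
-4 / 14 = -2 / 7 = -0.29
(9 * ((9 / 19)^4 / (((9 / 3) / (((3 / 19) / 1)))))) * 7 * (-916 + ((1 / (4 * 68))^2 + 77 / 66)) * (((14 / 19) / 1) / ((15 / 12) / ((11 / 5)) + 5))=-8792553308121 / 435080307488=-20.21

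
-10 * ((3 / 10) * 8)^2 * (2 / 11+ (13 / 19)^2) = -743328 / 19855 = -37.44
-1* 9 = -9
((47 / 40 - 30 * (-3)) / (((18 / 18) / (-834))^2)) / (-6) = -211391061 / 20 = -10569553.05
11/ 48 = 0.23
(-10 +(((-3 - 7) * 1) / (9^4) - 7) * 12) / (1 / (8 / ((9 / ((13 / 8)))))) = -2673034 / 19683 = -135.80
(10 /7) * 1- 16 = -102 /7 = -14.57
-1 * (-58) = 58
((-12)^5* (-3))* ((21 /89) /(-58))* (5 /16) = -2449440 /2581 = -949.03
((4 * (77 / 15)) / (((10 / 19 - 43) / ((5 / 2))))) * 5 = -14630 / 2421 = -6.04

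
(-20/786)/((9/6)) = -20/1179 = -0.02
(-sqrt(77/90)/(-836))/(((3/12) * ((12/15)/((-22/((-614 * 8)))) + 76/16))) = 2 * sqrt(770)/2299437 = 0.00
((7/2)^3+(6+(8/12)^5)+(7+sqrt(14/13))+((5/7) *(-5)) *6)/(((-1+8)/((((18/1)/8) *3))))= 27 *sqrt(182)/364+470539/14112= 34.34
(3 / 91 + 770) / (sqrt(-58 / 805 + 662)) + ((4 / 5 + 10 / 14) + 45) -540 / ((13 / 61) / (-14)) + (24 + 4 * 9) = 70073 * sqrt(107236465) / 24244766 + 16189064 / 455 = 35610.29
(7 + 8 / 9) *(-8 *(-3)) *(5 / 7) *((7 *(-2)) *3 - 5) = -133480 / 21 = -6356.19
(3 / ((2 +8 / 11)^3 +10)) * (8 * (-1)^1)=-15972 / 20155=-0.79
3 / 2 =1.50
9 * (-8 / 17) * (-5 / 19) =360 / 323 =1.11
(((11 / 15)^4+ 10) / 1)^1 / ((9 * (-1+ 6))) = 520891 / 2278125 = 0.23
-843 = -843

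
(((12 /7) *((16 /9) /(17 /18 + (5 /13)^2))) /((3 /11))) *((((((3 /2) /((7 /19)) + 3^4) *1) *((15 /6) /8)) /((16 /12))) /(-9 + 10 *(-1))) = -33211035 /3093713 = -10.74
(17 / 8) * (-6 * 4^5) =-13056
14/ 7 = 2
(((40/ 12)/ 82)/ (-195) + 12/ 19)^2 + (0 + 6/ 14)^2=237023342266/ 407045276001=0.58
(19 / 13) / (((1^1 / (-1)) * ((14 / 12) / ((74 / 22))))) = -4218 / 1001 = -4.21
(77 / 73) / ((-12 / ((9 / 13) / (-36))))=77 / 45552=0.00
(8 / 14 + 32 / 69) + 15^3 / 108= 32.29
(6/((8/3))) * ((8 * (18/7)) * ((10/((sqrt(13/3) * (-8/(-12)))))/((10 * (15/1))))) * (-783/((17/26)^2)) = -6595992 * sqrt(39)/10115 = -4072.36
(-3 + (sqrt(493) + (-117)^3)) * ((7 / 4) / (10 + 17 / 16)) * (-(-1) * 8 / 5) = -405375.15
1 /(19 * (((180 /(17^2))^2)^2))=6975757441 /19945440000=0.35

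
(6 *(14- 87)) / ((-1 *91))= 438 / 91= 4.81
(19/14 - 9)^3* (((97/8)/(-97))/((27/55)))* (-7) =-67377365/84672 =-795.75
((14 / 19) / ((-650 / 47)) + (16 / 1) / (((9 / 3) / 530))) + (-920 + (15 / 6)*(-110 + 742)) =3486.61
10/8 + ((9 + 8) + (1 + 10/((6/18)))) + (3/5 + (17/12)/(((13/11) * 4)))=156467/3120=50.15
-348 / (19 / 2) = -696 / 19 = -36.63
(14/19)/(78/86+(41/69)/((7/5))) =145383/262694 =0.55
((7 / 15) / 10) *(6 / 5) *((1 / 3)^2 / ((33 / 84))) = 0.02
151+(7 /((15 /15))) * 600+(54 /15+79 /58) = 1263229 /290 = 4355.96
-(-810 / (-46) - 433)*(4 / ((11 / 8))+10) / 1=1356668 / 253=5362.32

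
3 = 3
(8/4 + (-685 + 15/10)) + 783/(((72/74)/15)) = 45559/4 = 11389.75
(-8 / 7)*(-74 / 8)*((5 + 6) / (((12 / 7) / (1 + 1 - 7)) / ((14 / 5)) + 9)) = 13.10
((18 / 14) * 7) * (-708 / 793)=-6372 / 793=-8.04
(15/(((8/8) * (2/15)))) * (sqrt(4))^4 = 1800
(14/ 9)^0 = 1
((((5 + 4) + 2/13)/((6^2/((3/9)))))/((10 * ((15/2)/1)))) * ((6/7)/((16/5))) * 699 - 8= -145799/18720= -7.79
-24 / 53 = -0.45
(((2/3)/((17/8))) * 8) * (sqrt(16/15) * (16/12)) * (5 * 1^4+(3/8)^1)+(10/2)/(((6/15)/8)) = 11008 * sqrt(15)/2295+100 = 118.58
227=227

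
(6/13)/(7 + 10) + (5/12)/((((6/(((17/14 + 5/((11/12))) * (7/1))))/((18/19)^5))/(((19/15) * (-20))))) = -19846471974/316810351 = -62.64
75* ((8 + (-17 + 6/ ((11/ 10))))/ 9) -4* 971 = -43049/ 11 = -3913.55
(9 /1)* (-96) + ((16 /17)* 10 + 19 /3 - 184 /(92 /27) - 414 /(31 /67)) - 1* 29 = -2886952 /1581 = -1826.03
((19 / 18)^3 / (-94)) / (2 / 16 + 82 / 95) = -651605 / 51463026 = -0.01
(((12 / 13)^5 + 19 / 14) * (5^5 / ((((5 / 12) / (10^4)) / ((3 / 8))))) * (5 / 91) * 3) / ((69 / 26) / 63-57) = -13337428359375000 / 80827887049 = -165010.23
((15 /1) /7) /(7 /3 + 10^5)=45 /2100049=0.00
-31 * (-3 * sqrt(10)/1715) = 93 * sqrt(10)/1715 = 0.17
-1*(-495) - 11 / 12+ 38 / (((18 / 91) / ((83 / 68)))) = 222943 / 306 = 728.57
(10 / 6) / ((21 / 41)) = 3.25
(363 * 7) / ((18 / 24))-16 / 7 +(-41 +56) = 23805 / 7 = 3400.71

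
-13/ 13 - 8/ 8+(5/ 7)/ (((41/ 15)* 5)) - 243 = -244.95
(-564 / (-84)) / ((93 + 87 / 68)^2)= 217328 / 287706447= 0.00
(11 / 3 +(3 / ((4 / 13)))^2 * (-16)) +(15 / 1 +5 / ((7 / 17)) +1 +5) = -31168 / 21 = -1484.19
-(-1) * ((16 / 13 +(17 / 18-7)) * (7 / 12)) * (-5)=39515 / 2808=14.07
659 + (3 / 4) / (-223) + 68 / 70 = 20604203 / 31220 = 659.97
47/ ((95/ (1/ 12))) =47/ 1140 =0.04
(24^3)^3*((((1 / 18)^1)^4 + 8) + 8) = 42268945809408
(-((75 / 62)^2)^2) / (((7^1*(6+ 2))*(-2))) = 31640625 / 1654949632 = 0.02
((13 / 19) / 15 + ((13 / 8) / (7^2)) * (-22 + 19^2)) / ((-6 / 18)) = -1261091 / 37240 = -33.86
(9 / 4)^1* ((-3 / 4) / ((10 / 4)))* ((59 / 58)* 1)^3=-5545233 / 7804480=-0.71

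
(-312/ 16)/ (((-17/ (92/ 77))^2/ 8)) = -1320384/ 1713481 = -0.77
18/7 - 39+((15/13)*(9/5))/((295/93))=-960348/26845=-35.77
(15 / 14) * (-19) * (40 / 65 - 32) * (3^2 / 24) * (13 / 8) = 43605 / 112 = 389.33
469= 469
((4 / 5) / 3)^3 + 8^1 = 8.02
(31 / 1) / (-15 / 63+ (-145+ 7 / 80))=-0.21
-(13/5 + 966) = -4843/5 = -968.60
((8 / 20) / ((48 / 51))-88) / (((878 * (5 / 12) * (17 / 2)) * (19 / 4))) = -21018 / 3544925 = -0.01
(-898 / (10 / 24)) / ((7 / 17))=-183192 / 35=-5234.06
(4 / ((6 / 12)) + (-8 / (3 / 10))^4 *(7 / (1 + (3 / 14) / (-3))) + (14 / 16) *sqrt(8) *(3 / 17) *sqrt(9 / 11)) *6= 189 *sqrt(22) / 374 + 8028176848 / 351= 22872301.08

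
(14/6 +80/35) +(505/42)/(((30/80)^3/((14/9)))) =1833491/5103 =359.30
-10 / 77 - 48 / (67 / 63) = -233518 / 5159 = -45.26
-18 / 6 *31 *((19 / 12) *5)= -736.25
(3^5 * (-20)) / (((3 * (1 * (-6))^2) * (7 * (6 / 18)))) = -135 / 7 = -19.29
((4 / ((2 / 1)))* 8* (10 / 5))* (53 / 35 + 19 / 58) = 59824 / 1015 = 58.94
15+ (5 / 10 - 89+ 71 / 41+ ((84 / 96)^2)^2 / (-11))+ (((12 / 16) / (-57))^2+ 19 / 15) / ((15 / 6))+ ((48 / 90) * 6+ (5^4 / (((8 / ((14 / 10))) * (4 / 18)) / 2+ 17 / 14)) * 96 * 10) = 3780380978945150509 / 11653620633600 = 324395.40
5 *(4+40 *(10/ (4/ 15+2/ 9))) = 4110.91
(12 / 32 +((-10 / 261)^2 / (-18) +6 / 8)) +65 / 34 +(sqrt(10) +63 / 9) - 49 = -3248765411 / 83380104 +sqrt(10) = -35.80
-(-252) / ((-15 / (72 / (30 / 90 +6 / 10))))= -1296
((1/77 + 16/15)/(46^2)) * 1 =1247/2443980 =0.00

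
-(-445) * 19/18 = 8455/18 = 469.72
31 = 31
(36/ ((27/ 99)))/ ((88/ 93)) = 279/ 2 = 139.50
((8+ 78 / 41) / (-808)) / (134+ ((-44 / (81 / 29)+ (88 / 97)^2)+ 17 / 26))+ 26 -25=19645953015107 / 19647964273538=1.00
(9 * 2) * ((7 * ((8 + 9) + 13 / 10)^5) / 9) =28733166.16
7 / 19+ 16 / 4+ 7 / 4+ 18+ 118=10801 / 76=142.12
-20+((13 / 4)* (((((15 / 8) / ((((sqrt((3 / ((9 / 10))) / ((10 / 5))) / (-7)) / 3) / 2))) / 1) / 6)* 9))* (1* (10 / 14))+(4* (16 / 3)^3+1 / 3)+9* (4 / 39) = 206413 / 351 -1755* sqrt(15) / 32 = 375.66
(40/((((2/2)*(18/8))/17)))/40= 68/9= 7.56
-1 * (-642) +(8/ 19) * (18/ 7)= 85530/ 133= 643.08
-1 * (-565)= 565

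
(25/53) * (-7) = -175/53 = -3.30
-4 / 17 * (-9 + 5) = 16 / 17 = 0.94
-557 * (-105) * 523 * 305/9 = 1036581641.67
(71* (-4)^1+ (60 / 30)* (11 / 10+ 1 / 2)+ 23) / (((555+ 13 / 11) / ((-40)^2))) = -2268640 / 3059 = -741.63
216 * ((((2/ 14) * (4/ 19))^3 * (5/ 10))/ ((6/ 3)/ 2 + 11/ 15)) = 51840/ 30584281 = 0.00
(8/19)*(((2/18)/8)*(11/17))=11/2907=0.00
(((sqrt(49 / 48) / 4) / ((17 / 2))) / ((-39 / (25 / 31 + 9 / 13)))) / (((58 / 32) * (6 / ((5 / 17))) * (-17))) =21140 * sqrt(3) / 20153799081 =0.00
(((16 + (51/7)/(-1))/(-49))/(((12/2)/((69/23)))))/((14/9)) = -549/9604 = -0.06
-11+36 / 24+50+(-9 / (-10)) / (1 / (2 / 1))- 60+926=9083 / 10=908.30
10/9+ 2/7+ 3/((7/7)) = 277/63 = 4.40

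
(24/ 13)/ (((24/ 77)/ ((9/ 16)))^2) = 160083/ 26624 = 6.01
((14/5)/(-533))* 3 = -42/2665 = -0.02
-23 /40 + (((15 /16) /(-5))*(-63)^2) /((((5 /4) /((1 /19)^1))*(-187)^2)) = -15305267 /26576440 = -0.58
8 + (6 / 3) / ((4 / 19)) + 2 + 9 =28.50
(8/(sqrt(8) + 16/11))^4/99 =3313402048/564680169 - 254870528 *sqrt(2)/62742241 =0.12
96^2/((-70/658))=-433152/5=-86630.40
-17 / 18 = -0.94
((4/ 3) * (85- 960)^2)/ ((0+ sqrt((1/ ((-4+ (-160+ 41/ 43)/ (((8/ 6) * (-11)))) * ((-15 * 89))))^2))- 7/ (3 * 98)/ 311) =31038757257.99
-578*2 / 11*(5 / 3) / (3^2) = -19.46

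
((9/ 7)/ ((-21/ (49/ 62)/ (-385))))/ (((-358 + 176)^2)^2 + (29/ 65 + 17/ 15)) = 32175/ 1895020067848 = 0.00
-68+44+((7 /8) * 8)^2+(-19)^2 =386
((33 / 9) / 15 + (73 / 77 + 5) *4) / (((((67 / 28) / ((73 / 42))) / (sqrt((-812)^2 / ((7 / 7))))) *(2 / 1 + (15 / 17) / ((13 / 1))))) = 311731247672 / 45469215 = 6855.87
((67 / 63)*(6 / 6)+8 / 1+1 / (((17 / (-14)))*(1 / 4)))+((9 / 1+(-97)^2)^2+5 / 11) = 1044959740768 / 11781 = 88698730.22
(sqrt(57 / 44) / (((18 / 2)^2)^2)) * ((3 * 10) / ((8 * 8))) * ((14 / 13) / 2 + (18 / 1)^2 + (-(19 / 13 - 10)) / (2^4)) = 338075 * sqrt(627) / 320246784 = 0.03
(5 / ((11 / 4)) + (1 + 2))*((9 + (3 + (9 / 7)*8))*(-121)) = -90948 / 7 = -12992.57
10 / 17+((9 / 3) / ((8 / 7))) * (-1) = -277 / 136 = -2.04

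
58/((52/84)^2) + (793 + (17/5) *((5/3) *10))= 507515/507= 1001.02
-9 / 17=-0.53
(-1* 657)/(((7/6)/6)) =-23652/7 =-3378.86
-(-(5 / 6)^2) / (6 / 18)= 25 / 12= 2.08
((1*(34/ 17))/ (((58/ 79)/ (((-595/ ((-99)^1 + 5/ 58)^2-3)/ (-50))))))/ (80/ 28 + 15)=55709821111/ 5965511881250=0.01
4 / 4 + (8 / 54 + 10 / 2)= 166 / 27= 6.15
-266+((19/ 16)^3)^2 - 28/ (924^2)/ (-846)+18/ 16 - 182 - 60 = -27269536965197239/ 54098619531264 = -504.07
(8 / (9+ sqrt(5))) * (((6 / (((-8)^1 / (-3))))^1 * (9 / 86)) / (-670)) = -729 / 2189560+ 81 * sqrt(5) / 2189560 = -0.00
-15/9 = -5/3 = -1.67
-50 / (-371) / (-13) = -50 / 4823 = -0.01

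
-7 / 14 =-1 / 2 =-0.50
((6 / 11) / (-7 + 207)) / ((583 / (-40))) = -6 / 32065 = -0.00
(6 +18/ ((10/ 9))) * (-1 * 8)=-177.60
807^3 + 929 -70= 525558802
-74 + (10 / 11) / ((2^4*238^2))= -368865723 / 4984672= -74.00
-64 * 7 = -448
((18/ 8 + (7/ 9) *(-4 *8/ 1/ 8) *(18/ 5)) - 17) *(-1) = 519/ 20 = 25.95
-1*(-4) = 4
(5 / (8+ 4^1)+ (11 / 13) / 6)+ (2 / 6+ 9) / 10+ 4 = 4283 / 780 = 5.49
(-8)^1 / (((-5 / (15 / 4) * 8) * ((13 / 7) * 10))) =21 / 520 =0.04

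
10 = 10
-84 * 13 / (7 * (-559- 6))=156 / 565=0.28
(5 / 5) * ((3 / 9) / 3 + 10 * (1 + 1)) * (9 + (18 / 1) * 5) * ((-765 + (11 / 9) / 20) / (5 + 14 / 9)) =-274138799 / 1180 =-232321.02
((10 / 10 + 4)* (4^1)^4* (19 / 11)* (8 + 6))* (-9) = -3064320 / 11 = -278574.55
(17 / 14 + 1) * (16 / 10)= 124 / 35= 3.54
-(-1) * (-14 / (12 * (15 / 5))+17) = 299 / 18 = 16.61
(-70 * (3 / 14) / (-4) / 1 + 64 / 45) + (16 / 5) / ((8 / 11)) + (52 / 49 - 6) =40867 / 8820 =4.63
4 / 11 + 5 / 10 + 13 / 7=419 / 154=2.72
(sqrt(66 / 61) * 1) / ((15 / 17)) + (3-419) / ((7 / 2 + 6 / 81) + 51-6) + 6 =-6726 / 2623 + 17 * sqrt(4026) / 915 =-1.39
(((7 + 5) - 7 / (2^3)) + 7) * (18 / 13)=1305 / 52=25.10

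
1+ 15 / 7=22 / 7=3.14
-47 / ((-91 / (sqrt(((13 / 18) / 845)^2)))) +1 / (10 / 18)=191693 / 106470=1.80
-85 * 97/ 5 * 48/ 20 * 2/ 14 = -19788/ 35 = -565.37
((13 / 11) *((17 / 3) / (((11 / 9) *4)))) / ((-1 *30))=-221 / 4840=-0.05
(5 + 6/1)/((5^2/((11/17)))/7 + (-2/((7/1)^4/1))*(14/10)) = 1.99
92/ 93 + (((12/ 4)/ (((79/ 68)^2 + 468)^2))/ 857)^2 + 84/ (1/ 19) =2419936968904299428374356911975124392/ 1515311999111903089167985113626637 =1596.99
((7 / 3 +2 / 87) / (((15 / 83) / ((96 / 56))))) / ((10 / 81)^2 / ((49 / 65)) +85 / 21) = 208386108 / 37925185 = 5.49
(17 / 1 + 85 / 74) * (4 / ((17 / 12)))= 1896 / 37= 51.24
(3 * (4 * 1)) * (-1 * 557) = -6684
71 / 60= 1.18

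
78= 78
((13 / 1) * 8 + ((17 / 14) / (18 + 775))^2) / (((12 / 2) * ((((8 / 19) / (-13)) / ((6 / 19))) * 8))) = -12818458305 / 606790912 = -21.13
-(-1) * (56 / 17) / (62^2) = 14 / 16337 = 0.00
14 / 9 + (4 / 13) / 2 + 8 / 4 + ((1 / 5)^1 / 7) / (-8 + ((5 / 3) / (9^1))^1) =3201931 / 864045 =3.71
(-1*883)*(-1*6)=5298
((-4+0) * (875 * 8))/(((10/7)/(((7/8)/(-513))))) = 17150/513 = 33.43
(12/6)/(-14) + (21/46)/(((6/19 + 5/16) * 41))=-157769/1260791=-0.13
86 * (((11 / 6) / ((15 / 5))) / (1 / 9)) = 473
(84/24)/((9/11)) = 77/18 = 4.28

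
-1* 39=-39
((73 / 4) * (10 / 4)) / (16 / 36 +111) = 3285 / 8024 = 0.41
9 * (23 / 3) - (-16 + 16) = 69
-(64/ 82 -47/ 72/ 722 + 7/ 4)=-5391413/ 2131344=-2.53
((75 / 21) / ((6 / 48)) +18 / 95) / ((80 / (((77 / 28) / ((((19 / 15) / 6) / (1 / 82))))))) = 0.06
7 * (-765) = -5355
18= 18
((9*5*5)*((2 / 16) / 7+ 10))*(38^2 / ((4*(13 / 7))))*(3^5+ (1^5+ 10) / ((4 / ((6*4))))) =14080272525 / 104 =135387235.82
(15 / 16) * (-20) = -75 / 4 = -18.75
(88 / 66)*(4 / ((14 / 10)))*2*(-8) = -1280 / 21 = -60.95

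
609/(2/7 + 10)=1421/24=59.21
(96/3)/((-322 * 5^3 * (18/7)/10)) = -16/5175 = -0.00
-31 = -31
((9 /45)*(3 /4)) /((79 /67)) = 201 /1580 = 0.13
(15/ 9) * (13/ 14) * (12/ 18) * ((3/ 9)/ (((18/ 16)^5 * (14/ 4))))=4259840/ 78121827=0.05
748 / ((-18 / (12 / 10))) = -748 / 15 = -49.87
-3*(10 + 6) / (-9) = 16 / 3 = 5.33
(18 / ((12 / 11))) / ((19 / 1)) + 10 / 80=151 / 152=0.99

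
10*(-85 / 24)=-425 / 12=-35.42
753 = 753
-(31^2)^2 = -923521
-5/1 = -5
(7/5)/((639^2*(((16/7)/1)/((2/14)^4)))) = 0.00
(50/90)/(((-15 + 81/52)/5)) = -1300/6291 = -0.21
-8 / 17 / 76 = -2 / 323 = -0.01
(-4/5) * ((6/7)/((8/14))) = -6/5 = -1.20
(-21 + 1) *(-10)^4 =-200000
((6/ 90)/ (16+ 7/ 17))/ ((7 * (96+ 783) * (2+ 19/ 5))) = 17/ 149351769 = 0.00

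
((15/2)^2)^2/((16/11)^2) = 6125625/4096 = 1495.51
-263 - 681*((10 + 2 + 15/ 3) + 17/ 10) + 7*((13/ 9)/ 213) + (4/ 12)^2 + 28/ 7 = -12993.54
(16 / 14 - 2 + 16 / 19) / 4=-1 / 266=-0.00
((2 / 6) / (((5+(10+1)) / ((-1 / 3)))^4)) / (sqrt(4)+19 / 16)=1 / 50761728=0.00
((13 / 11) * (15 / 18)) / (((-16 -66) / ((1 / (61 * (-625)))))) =13 / 41266500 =0.00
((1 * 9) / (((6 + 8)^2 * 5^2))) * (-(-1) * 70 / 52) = 9 / 3640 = 0.00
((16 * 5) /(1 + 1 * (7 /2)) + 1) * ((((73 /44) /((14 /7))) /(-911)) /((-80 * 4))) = 12337 /230883840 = 0.00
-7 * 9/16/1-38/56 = -517/112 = -4.62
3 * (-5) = -15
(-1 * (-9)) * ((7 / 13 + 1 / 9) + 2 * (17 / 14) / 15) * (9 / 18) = 3323 / 910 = 3.65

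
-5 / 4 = -1.25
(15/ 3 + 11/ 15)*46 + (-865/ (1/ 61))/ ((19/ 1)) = -716311/ 285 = -2513.37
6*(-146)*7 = -6132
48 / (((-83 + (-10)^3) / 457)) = -7312 / 361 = -20.25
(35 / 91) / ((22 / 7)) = 35 / 286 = 0.12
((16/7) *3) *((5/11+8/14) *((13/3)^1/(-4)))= -7.62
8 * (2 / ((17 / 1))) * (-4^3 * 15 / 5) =-3072 / 17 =-180.71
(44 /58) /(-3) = -22 /87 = -0.25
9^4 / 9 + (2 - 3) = 728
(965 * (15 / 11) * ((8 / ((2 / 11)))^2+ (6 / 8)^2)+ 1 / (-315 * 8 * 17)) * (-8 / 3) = -2401759670603 / 353430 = -6795573.86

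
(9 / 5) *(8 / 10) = 36 / 25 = 1.44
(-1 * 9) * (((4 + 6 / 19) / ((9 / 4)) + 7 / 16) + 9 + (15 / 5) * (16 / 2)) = -96733 / 304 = -318.20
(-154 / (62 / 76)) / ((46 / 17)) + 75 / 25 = -47603 / 713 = -66.76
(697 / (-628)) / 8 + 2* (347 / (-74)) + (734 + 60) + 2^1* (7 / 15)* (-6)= 723924911 / 929440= 778.88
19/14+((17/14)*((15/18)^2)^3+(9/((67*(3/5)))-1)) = 43224395/43763328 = 0.99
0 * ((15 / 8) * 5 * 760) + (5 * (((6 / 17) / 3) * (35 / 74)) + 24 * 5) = 75655 / 629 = 120.28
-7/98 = -1/14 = -0.07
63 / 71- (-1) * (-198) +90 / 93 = -431715 / 2201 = -196.14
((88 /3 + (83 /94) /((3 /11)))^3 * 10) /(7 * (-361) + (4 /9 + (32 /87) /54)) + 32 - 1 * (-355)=250.24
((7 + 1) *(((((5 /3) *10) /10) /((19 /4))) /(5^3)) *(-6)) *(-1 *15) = 192 /95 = 2.02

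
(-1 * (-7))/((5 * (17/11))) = 77/85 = 0.91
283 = 283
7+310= 317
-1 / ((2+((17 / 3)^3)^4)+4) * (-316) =167935356 / 582622240418407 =0.00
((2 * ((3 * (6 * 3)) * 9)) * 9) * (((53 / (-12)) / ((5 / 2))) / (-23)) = 77274 / 115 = 671.95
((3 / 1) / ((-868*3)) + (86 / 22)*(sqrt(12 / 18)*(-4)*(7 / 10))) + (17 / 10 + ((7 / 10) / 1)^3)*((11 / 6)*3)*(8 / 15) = 3250469 / 542500-602*sqrt(6) / 165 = -2.95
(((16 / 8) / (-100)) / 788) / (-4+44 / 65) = 13 / 1702080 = 0.00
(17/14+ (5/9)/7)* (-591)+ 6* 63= -16235/42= -386.55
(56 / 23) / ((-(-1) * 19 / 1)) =56 / 437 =0.13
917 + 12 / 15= 4589 / 5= 917.80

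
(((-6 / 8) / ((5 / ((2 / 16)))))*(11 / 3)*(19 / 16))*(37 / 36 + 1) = -15257 / 92160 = -0.17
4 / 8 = 1 / 2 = 0.50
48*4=192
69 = 69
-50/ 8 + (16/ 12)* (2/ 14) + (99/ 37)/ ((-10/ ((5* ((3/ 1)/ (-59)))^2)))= -65744783/ 10818948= -6.08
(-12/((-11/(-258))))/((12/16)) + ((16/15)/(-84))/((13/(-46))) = -16902136/45045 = -375.23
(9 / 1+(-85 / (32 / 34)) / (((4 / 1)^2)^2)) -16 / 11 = 324073 / 45056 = 7.19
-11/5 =-2.20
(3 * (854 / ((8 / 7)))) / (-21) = -427 / 4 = -106.75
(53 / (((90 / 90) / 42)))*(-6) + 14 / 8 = -53417 / 4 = -13354.25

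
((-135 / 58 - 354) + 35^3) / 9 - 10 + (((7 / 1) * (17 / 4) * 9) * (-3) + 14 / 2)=4090441 / 1044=3918.05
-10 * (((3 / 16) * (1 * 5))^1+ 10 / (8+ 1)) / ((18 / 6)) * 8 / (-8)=1475 / 216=6.83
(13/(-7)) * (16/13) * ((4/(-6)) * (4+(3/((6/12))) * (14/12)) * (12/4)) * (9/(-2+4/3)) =-4752/7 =-678.86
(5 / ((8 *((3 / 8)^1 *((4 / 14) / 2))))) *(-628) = -21980 / 3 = -7326.67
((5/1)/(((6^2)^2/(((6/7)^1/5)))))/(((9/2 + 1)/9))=0.00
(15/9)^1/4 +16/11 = 247/132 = 1.87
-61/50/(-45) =61/2250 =0.03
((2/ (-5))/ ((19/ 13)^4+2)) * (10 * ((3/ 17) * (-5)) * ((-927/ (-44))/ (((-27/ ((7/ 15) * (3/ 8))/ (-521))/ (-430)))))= -2306666759215/ 140207364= -16451.82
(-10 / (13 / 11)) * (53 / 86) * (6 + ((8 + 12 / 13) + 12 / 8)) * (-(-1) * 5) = -6223525 / 14534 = -428.20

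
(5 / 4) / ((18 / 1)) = 5 / 72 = 0.07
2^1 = 2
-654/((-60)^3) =109/36000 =0.00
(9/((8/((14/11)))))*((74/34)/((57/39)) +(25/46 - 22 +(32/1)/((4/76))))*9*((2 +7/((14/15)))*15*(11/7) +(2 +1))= 2248350538293/1307504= 1719574.50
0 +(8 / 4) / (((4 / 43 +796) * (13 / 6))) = 129 / 111254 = 0.00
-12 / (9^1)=-4 / 3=-1.33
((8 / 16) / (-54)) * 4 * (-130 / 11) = 130 / 297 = 0.44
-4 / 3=-1.33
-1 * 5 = -5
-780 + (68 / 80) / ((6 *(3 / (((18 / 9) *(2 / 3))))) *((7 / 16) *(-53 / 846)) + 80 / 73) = -620691668 / 796955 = -778.83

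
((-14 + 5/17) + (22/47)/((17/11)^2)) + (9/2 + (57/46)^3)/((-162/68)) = -96366824255/5949516996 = -16.20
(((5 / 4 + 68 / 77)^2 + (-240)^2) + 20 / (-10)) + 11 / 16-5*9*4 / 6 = 1365406905 / 23716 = 57573.24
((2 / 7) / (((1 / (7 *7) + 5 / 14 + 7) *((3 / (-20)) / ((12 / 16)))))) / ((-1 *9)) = 140 / 6507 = 0.02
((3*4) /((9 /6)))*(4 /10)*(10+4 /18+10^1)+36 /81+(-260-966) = -52238 /45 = -1160.84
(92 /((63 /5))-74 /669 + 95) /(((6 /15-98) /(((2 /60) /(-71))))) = 1435681 /2920618512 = 0.00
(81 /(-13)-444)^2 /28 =34257609 /4732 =7239.56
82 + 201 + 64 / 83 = 23553 / 83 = 283.77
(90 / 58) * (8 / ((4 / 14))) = 1260 / 29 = 43.45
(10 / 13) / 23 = 10 / 299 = 0.03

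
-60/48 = -5/4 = -1.25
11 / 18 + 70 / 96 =193 / 144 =1.34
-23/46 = -1/2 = -0.50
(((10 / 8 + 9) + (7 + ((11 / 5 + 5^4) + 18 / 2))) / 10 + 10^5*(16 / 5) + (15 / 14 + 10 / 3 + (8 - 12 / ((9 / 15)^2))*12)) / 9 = 35529.53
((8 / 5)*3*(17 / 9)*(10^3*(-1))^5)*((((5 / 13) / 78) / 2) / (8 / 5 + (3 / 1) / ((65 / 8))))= -1328125000000000 / 117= -11351495726495.73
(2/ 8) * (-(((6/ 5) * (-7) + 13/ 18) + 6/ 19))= 12589/ 6840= 1.84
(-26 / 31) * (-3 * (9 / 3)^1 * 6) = 45.29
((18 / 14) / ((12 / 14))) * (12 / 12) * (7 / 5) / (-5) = -21 / 50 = -0.42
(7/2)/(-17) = -7/34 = -0.21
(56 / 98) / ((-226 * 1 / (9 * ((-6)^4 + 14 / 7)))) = -23364 / 791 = -29.54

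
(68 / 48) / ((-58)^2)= 17 / 40368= 0.00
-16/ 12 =-4/ 3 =-1.33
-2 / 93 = -0.02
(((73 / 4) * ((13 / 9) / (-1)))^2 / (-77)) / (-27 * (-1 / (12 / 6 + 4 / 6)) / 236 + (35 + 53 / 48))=-8174686 / 32742171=-0.25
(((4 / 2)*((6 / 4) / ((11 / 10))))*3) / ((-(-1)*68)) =45 / 374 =0.12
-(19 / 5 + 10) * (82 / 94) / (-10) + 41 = 99179 / 2350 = 42.20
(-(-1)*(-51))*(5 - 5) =0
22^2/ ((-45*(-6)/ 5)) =242/ 27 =8.96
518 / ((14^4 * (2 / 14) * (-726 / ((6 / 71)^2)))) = -111 / 119552356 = -0.00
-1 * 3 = -3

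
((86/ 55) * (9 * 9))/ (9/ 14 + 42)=32508/ 10945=2.97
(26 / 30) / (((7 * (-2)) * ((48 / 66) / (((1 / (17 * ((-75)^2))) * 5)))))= -143 / 32130000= -0.00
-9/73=-0.12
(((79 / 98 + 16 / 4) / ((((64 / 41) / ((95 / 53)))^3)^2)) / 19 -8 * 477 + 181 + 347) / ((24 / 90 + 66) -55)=-566192680290572223430162305 / 1940459082891115580358656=-291.78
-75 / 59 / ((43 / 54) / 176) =-712800 / 2537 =-280.96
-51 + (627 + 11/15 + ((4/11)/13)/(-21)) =8659631/15015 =576.73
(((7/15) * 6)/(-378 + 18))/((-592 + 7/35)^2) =-7/315204516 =-0.00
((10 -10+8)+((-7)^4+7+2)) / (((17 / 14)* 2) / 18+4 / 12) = 304668 / 59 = 5163.86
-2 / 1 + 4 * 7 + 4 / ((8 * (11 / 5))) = 577 / 22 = 26.23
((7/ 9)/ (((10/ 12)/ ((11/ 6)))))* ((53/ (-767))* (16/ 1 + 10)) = -8162/ 2655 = -3.07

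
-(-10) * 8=80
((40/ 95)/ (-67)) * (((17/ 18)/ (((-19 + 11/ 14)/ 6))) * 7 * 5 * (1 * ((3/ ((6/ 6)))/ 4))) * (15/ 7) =140/ 1273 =0.11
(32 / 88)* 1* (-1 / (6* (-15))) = 2 / 495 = 0.00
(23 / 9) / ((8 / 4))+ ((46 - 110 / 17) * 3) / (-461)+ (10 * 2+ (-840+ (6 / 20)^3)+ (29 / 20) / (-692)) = -19986109378139 / 24404418000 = -818.95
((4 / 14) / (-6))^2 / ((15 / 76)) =76 / 6615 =0.01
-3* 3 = -9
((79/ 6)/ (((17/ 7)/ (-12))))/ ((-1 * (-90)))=-0.72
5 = 5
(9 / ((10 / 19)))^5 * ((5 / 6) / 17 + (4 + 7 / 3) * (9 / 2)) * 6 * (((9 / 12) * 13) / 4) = 518903441801199 / 850000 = 610474637.41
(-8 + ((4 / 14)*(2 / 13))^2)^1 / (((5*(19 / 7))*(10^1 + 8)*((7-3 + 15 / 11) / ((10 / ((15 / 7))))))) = -728552 / 25575615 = -0.03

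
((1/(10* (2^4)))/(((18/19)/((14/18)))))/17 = 0.00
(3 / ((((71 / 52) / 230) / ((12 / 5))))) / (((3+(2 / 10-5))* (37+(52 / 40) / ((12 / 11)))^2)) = -688896000 / 1491276119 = -0.46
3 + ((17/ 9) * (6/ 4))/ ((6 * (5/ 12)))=4.13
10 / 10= 1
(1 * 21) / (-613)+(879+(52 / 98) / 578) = 7630039735 / 8680693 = 878.97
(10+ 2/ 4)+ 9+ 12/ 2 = 51/ 2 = 25.50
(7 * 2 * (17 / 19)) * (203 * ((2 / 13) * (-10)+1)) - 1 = -338445 / 247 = -1370.22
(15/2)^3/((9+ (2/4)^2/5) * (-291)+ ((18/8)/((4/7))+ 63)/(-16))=-180000/1125433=-0.16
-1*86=-86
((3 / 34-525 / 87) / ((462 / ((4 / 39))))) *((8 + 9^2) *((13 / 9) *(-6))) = 94874 / 93177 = 1.02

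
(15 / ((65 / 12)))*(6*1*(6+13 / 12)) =1530 / 13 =117.69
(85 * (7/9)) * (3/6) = 595/18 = 33.06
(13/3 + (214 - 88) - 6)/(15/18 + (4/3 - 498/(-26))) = 9698/1663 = 5.83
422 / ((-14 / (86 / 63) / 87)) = -526234 / 147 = -3579.82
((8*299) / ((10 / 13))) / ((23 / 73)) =49348 / 5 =9869.60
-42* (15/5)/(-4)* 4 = 126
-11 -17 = -28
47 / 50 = 0.94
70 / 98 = 5 / 7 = 0.71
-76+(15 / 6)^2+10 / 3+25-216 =-3089 / 12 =-257.42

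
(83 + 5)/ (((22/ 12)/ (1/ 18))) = 8/ 3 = 2.67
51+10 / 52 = 1331 / 26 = 51.19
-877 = -877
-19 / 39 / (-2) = 19 / 78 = 0.24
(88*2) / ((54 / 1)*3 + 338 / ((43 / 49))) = 946 / 2941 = 0.32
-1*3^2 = -9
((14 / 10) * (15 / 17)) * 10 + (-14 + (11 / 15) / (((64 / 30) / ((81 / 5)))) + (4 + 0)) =21547 / 2720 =7.92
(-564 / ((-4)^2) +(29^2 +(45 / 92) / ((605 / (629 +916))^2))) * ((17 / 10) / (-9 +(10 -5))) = -9261764339 / 26939440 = -343.80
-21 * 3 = -63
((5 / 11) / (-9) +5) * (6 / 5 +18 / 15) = 392 / 33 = 11.88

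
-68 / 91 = -0.75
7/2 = 3.50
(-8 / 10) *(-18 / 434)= 36 / 1085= 0.03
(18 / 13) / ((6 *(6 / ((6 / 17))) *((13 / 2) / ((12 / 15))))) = 24 / 14365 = 0.00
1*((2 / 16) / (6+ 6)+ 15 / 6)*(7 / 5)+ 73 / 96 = 4.28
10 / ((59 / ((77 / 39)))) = 770 / 2301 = 0.33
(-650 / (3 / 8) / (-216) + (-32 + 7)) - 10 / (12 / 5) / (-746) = -2050825 / 120852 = -16.97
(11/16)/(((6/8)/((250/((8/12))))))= 1375/4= 343.75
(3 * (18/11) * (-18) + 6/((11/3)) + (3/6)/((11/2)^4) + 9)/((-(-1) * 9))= -1137997/131769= -8.64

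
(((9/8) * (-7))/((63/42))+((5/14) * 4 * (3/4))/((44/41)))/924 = -873/189728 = -0.00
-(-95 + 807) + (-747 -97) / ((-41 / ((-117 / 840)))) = -2051669 / 2870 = -714.87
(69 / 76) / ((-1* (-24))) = 0.04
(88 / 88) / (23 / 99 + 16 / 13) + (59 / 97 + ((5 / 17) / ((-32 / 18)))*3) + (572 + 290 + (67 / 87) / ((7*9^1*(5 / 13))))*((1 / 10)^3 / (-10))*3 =0.54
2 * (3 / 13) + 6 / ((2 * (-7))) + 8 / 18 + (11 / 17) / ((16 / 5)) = 151397 / 222768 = 0.68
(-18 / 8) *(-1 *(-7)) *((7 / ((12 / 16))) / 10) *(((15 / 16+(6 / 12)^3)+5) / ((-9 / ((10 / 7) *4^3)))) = 2716 / 3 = 905.33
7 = 7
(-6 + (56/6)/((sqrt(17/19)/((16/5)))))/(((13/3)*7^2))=-18/637 + 64*sqrt(323)/7735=0.12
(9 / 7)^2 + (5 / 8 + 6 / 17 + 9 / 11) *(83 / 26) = 14078605 / 1905904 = 7.39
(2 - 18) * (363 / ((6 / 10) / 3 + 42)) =-29040 / 211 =-137.63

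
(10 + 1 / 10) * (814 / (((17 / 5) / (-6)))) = -246642 / 17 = -14508.35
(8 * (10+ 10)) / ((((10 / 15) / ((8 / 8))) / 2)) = 480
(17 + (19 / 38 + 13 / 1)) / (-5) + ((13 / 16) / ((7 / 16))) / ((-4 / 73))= -5599 / 140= -39.99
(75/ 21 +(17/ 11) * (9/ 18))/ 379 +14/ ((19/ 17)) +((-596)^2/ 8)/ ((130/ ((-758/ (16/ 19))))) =-88640290865337/ 288328040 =-307428.62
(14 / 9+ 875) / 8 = 7889 / 72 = 109.57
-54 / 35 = -1.54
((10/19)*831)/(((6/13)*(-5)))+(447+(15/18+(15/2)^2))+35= 79699/228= 349.56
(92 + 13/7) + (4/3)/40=19717/210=93.89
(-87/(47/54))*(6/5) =-28188/235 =-119.95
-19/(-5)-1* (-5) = 44/5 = 8.80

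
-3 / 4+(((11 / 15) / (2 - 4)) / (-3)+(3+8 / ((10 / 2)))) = 143 / 36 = 3.97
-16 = -16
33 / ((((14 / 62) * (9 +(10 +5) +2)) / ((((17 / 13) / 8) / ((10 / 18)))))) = 156519 / 94640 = 1.65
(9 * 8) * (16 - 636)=-44640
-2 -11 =-13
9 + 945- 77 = 877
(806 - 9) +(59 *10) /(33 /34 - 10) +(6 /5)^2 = 5626527 /7675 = 733.10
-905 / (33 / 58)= -52490 / 33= -1590.61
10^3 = 1000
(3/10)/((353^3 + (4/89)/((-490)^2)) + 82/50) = 213689/31331778262010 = 0.00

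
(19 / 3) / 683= 19 / 2049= 0.01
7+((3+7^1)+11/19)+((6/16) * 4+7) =991/38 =26.08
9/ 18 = 1/ 2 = 0.50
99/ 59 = 1.68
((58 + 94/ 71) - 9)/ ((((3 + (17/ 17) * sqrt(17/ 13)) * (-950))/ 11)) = -1532817/ 6745000 + 39303 * sqrt(221)/ 6745000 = -0.14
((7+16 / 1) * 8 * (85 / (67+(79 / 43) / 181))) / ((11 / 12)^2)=876428064 / 3155317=277.76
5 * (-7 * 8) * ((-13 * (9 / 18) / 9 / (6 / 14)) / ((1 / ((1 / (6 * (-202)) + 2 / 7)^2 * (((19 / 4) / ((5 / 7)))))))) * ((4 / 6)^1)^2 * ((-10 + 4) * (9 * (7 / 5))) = -70704382567 / 8262810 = -8556.94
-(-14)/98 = 1/7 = 0.14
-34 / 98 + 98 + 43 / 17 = 83452 / 833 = 100.18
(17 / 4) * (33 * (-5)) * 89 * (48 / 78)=-499290 / 13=-38406.92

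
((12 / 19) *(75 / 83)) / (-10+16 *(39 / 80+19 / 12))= 13500 / 547219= 0.02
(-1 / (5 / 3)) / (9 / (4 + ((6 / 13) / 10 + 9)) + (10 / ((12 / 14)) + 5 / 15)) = -848 / 17935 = -0.05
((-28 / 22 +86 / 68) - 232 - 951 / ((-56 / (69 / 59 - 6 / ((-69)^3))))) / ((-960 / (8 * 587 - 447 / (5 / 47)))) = 1688878851791501 / 15464276467200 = 109.21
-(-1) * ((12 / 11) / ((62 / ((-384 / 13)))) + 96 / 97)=202080 / 430001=0.47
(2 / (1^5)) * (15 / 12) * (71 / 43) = 355 / 86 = 4.13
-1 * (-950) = 950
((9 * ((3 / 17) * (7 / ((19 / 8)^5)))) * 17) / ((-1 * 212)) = -1548288 / 131233247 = -0.01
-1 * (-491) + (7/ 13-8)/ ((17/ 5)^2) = 1842262/ 3757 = 490.35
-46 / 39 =-1.18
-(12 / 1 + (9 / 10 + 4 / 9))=-13.34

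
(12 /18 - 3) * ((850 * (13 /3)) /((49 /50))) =-552500 /63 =-8769.84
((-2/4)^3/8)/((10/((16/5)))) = -1/200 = -0.00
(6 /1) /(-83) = -6 /83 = -0.07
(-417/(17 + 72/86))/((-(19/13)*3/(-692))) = -4136084/1121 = -3689.64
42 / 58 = 21 / 29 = 0.72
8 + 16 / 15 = 9.07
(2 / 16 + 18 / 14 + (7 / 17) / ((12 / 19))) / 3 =5891 / 8568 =0.69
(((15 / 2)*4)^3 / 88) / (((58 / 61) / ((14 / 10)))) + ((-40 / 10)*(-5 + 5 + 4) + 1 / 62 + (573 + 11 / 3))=30036239 / 29667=1012.45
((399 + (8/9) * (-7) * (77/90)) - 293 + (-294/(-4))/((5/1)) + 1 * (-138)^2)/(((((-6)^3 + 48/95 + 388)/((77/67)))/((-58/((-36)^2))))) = -658428643565/115263228096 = -5.71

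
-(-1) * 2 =2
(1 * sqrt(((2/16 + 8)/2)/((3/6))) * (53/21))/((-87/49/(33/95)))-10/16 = -4081 * sqrt(130)/33060-5/8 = -2.03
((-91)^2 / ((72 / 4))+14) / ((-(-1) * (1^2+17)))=26.34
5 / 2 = 2.50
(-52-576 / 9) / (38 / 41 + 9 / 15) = -23780 / 313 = -75.97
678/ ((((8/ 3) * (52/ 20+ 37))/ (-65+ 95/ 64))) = -2296725/ 5632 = -407.80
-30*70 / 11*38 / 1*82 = -6543600 / 11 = -594872.73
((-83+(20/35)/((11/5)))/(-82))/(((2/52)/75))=6211725/3157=1967.60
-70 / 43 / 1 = -70 / 43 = -1.63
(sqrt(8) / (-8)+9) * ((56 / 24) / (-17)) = -21 / 17+7 * sqrt(2) / 204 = -1.19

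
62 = 62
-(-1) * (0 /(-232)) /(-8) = 0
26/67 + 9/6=253/134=1.89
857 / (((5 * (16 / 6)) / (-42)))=-53991 / 20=-2699.55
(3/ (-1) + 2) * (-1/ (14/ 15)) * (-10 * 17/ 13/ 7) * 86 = -109650/ 637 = -172.14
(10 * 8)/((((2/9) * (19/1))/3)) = 1080/19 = 56.84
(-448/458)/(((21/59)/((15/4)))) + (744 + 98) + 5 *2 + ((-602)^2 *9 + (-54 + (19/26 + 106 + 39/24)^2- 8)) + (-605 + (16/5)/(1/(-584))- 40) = 40517072191249/12384320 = 3271642.87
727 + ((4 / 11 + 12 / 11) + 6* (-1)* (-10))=8673 / 11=788.45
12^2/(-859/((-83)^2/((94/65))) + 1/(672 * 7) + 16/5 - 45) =-303318812160/88426092151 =-3.43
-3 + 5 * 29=142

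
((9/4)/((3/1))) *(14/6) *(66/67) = 231/134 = 1.72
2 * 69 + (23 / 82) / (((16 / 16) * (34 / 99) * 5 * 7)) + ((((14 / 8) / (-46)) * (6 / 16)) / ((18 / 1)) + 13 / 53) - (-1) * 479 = 7048705934063 / 11419201920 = 617.27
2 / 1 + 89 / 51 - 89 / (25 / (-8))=41087 / 1275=32.23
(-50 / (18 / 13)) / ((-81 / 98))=31850 / 729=43.69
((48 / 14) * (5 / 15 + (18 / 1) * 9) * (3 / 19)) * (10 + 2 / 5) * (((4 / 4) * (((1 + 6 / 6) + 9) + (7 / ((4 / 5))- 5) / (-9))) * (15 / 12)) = 1608074 / 133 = 12090.78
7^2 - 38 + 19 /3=52 /3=17.33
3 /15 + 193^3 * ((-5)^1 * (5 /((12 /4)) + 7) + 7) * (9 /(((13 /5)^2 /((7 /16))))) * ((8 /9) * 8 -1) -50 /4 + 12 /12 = -37711097583953 /40560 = -929760788.56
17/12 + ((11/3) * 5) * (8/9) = 1913/108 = 17.71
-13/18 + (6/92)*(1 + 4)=-82/207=-0.40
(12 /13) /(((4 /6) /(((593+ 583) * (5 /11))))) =105840 /143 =740.14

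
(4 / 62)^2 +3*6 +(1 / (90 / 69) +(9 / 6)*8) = 887123 / 28830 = 30.77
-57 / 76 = -3 / 4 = -0.75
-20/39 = -0.51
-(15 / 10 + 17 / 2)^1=-10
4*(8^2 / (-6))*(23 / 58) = -16.92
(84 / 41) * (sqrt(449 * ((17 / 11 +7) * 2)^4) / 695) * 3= 8906688 * sqrt(449) / 3447895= 54.74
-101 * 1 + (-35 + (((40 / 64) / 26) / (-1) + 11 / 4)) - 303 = -90745 / 208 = -436.27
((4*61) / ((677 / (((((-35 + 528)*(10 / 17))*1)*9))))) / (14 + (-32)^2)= 106140 / 117121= 0.91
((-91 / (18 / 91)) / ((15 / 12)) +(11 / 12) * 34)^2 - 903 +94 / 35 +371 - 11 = 6404056507 / 56700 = 112946.32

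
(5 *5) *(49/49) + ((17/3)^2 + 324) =3430/9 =381.11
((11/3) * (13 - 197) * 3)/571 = -3.54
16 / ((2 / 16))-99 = 29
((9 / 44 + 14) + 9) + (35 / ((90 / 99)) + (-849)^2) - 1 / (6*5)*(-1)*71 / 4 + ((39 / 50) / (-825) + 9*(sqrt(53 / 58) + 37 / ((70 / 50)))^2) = 1665*sqrt(3074) / 203 + 15499367311109 / 21315000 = 727612.49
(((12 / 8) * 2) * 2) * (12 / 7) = 72 / 7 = 10.29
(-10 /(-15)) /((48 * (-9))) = -1 /648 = -0.00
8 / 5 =1.60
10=10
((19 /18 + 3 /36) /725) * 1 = 41 /26100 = 0.00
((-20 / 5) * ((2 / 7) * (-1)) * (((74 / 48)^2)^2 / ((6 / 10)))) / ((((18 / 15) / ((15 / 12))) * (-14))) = -234270125 / 292626432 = -0.80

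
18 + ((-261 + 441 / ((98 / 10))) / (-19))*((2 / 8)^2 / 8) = 5499 / 304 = 18.09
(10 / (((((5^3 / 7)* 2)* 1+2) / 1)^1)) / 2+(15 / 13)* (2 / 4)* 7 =14315 / 3432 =4.17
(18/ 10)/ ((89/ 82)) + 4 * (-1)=-2.34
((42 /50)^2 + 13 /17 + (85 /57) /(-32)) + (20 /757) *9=24375092071 /14670660000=1.66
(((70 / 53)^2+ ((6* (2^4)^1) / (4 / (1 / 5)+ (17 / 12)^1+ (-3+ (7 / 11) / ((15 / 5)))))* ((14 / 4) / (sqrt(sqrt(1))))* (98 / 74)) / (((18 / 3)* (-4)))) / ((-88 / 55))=8188087915 / 12267419856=0.67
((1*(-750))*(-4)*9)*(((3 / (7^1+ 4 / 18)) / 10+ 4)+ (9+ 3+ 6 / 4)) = 6157080 / 13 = 473621.54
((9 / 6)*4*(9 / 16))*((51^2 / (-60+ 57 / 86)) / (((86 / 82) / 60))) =-59245 / 7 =-8463.57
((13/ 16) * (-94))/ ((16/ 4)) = -611/ 32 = -19.09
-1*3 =-3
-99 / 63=-11 / 7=-1.57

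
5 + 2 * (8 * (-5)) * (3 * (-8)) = 1925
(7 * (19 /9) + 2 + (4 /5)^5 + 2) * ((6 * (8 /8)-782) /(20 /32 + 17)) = -3335812928 /3965625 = -841.18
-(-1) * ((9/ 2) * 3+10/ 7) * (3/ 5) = 627/ 70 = 8.96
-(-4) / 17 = 4 / 17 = 0.24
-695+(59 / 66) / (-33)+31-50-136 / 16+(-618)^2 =415128404 / 1089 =381201.47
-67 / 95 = -0.71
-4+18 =14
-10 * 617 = -6170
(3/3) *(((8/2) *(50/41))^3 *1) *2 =16000000/68921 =232.15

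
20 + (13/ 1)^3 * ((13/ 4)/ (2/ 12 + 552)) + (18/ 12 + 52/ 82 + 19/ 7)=35922170/ 950831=37.78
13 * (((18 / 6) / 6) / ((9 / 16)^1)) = 104 / 9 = 11.56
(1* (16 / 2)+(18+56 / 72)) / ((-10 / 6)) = -16.07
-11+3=-8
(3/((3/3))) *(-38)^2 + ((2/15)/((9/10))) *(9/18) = 116966/27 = 4332.07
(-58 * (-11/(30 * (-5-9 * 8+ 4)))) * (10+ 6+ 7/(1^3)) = -7337/1095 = -6.70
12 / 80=0.15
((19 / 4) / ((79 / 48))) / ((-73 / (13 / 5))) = -2964 / 28835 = -0.10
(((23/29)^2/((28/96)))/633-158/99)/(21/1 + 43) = -97920919/3935153376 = -0.02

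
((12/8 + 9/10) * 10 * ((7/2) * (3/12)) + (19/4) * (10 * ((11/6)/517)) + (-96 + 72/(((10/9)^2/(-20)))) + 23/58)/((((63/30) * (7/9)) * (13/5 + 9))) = -507377435/7747292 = -65.49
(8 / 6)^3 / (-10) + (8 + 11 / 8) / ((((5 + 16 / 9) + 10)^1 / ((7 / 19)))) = -96589 / 3098520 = -0.03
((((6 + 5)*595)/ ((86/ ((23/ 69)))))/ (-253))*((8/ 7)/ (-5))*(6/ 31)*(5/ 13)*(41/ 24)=3485/ 1195701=0.00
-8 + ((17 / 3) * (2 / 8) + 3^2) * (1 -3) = -173 / 6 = -28.83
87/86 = 1.01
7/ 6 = 1.17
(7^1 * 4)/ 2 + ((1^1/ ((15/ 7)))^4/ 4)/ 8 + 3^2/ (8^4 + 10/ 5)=15494509883/ 1106460000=14.00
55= 55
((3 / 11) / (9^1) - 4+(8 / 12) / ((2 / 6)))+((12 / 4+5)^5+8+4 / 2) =1081609 / 33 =32776.03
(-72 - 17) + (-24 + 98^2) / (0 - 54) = -7193 / 27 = -266.41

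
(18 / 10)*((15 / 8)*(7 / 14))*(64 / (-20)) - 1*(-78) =363 / 5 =72.60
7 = 7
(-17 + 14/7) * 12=-180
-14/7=-2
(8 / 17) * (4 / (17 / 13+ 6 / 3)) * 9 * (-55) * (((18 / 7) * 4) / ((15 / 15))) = -14826240 / 5117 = -2897.45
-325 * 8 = -2600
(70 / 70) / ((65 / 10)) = 2 / 13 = 0.15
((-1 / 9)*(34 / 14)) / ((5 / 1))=-17 / 315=-0.05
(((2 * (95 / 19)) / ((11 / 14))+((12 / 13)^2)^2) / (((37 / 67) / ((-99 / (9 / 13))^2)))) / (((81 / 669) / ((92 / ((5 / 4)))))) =255631881990848 / 844155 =302825763.03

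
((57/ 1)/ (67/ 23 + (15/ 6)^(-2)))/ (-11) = -575/ 341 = -1.69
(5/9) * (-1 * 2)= -10/9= -1.11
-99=-99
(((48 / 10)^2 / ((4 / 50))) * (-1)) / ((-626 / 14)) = 2016 / 313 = 6.44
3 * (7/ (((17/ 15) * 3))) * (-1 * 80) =-8400/ 17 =-494.12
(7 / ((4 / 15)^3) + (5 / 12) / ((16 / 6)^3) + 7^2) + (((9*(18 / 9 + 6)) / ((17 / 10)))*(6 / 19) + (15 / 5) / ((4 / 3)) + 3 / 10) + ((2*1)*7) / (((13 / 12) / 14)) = 26444064743 / 42997760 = 615.01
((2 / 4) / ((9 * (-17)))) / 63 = -1 / 19278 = -0.00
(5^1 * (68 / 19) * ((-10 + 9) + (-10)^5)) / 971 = -1842.94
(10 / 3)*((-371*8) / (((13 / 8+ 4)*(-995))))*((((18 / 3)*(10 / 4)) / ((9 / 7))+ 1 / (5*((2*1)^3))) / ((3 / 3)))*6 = 16656416 / 134325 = 124.00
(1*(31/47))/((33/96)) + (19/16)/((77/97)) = 17975/5264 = 3.41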